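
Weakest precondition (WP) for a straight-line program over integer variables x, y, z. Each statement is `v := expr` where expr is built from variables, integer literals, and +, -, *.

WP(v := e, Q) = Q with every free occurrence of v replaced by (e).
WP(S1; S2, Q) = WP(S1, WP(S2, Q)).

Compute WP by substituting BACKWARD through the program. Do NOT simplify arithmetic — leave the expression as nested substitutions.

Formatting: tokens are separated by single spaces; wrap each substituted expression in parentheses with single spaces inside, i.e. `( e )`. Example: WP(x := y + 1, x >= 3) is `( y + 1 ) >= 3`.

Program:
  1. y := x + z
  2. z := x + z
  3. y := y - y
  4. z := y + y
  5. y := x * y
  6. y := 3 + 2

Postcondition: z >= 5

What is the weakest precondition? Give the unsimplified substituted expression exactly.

Answer: ( ( ( x + z ) - ( x + z ) ) + ( ( x + z ) - ( x + z ) ) ) >= 5

Derivation:
post: z >= 5
stmt 6: y := 3 + 2  -- replace 0 occurrence(s) of y with (3 + 2)
  => z >= 5
stmt 5: y := x * y  -- replace 0 occurrence(s) of y with (x * y)
  => z >= 5
stmt 4: z := y + y  -- replace 1 occurrence(s) of z with (y + y)
  => ( y + y ) >= 5
stmt 3: y := y - y  -- replace 2 occurrence(s) of y with (y - y)
  => ( ( y - y ) + ( y - y ) ) >= 5
stmt 2: z := x + z  -- replace 0 occurrence(s) of z with (x + z)
  => ( ( y - y ) + ( y - y ) ) >= 5
stmt 1: y := x + z  -- replace 4 occurrence(s) of y with (x + z)
  => ( ( ( x + z ) - ( x + z ) ) + ( ( x + z ) - ( x + z ) ) ) >= 5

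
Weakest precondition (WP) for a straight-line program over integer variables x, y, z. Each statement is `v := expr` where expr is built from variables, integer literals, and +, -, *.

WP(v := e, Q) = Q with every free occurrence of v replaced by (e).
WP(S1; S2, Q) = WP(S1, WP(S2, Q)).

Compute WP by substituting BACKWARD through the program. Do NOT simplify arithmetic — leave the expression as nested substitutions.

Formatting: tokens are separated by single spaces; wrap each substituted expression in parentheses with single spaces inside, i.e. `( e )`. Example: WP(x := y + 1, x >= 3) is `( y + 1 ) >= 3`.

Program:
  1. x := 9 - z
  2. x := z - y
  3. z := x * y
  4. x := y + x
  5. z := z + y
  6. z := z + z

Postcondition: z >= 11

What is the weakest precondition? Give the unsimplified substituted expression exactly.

Answer: ( ( ( ( z - y ) * y ) + y ) + ( ( ( z - y ) * y ) + y ) ) >= 11

Derivation:
post: z >= 11
stmt 6: z := z + z  -- replace 1 occurrence(s) of z with (z + z)
  => ( z + z ) >= 11
stmt 5: z := z + y  -- replace 2 occurrence(s) of z with (z + y)
  => ( ( z + y ) + ( z + y ) ) >= 11
stmt 4: x := y + x  -- replace 0 occurrence(s) of x with (y + x)
  => ( ( z + y ) + ( z + y ) ) >= 11
stmt 3: z := x * y  -- replace 2 occurrence(s) of z with (x * y)
  => ( ( ( x * y ) + y ) + ( ( x * y ) + y ) ) >= 11
stmt 2: x := z - y  -- replace 2 occurrence(s) of x with (z - y)
  => ( ( ( ( z - y ) * y ) + y ) + ( ( ( z - y ) * y ) + y ) ) >= 11
stmt 1: x := 9 - z  -- replace 0 occurrence(s) of x with (9 - z)
  => ( ( ( ( z - y ) * y ) + y ) + ( ( ( z - y ) * y ) + y ) ) >= 11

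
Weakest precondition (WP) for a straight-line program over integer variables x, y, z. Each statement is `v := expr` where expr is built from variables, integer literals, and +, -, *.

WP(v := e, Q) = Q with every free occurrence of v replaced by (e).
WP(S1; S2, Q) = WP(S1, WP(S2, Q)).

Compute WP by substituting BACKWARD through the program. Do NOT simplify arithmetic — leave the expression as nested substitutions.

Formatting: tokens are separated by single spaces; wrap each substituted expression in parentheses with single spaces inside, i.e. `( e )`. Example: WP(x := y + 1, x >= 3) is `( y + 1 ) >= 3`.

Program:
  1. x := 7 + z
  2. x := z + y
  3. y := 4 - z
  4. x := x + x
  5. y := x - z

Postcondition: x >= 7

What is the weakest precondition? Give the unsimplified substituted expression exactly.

Answer: ( ( z + y ) + ( z + y ) ) >= 7

Derivation:
post: x >= 7
stmt 5: y := x - z  -- replace 0 occurrence(s) of y with (x - z)
  => x >= 7
stmt 4: x := x + x  -- replace 1 occurrence(s) of x with (x + x)
  => ( x + x ) >= 7
stmt 3: y := 4 - z  -- replace 0 occurrence(s) of y with (4 - z)
  => ( x + x ) >= 7
stmt 2: x := z + y  -- replace 2 occurrence(s) of x with (z + y)
  => ( ( z + y ) + ( z + y ) ) >= 7
stmt 1: x := 7 + z  -- replace 0 occurrence(s) of x with (7 + z)
  => ( ( z + y ) + ( z + y ) ) >= 7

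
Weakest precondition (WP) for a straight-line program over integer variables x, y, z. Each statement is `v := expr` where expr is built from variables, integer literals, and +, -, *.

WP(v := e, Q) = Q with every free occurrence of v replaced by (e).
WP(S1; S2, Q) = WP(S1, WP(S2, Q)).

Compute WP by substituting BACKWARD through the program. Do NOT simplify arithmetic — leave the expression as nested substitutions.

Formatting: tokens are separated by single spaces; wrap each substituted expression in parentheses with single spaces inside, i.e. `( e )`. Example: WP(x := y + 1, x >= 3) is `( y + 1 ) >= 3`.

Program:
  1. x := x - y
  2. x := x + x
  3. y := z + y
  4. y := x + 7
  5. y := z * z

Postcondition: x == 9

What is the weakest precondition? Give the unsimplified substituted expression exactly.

Answer: ( ( x - y ) + ( x - y ) ) == 9

Derivation:
post: x == 9
stmt 5: y := z * z  -- replace 0 occurrence(s) of y with (z * z)
  => x == 9
stmt 4: y := x + 7  -- replace 0 occurrence(s) of y with (x + 7)
  => x == 9
stmt 3: y := z + y  -- replace 0 occurrence(s) of y with (z + y)
  => x == 9
stmt 2: x := x + x  -- replace 1 occurrence(s) of x with (x + x)
  => ( x + x ) == 9
stmt 1: x := x - y  -- replace 2 occurrence(s) of x with (x - y)
  => ( ( x - y ) + ( x - y ) ) == 9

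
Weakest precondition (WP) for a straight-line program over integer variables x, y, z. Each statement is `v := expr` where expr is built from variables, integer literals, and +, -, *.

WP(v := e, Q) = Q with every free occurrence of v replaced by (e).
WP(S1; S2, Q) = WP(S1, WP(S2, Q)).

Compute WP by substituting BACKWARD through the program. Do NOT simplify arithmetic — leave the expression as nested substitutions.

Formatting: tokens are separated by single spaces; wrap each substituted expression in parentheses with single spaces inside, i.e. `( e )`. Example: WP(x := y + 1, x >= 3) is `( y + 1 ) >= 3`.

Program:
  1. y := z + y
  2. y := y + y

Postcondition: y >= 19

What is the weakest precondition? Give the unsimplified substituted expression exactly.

post: y >= 19
stmt 2: y := y + y  -- replace 1 occurrence(s) of y with (y + y)
  => ( y + y ) >= 19
stmt 1: y := z + y  -- replace 2 occurrence(s) of y with (z + y)
  => ( ( z + y ) + ( z + y ) ) >= 19

Answer: ( ( z + y ) + ( z + y ) ) >= 19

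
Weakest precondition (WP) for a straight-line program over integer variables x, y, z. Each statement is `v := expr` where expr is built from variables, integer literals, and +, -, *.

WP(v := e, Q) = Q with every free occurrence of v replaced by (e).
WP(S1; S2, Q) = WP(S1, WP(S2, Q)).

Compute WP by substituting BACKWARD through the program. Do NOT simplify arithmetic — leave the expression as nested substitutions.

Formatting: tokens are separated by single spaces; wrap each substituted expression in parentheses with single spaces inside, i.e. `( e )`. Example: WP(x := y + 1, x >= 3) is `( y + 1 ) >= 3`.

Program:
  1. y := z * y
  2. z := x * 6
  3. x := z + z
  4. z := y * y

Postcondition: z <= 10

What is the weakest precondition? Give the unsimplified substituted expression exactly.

post: z <= 10
stmt 4: z := y * y  -- replace 1 occurrence(s) of z with (y * y)
  => ( y * y ) <= 10
stmt 3: x := z + z  -- replace 0 occurrence(s) of x with (z + z)
  => ( y * y ) <= 10
stmt 2: z := x * 6  -- replace 0 occurrence(s) of z with (x * 6)
  => ( y * y ) <= 10
stmt 1: y := z * y  -- replace 2 occurrence(s) of y with (z * y)
  => ( ( z * y ) * ( z * y ) ) <= 10

Answer: ( ( z * y ) * ( z * y ) ) <= 10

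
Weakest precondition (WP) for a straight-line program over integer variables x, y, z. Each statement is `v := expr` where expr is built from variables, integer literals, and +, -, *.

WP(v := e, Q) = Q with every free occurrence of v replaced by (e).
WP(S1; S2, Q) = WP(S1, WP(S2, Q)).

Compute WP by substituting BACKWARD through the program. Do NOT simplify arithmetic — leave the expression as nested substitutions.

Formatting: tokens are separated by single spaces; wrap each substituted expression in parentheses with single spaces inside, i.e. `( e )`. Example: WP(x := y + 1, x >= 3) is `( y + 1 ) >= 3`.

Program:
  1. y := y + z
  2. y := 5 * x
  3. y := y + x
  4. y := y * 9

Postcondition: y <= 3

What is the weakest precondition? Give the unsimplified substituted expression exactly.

post: y <= 3
stmt 4: y := y * 9  -- replace 1 occurrence(s) of y with (y * 9)
  => ( y * 9 ) <= 3
stmt 3: y := y + x  -- replace 1 occurrence(s) of y with (y + x)
  => ( ( y + x ) * 9 ) <= 3
stmt 2: y := 5 * x  -- replace 1 occurrence(s) of y with (5 * x)
  => ( ( ( 5 * x ) + x ) * 9 ) <= 3
stmt 1: y := y + z  -- replace 0 occurrence(s) of y with (y + z)
  => ( ( ( 5 * x ) + x ) * 9 ) <= 3

Answer: ( ( ( 5 * x ) + x ) * 9 ) <= 3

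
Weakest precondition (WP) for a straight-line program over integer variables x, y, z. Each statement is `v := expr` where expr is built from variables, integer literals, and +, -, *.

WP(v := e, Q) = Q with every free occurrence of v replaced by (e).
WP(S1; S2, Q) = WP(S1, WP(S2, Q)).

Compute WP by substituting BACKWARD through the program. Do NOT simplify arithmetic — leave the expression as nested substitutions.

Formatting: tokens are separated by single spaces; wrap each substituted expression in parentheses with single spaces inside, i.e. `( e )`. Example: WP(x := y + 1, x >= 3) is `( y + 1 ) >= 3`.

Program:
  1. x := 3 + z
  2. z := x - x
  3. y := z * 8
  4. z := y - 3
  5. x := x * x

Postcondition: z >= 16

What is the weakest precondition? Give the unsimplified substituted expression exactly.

Answer: ( ( ( ( 3 + z ) - ( 3 + z ) ) * 8 ) - 3 ) >= 16

Derivation:
post: z >= 16
stmt 5: x := x * x  -- replace 0 occurrence(s) of x with (x * x)
  => z >= 16
stmt 4: z := y - 3  -- replace 1 occurrence(s) of z with (y - 3)
  => ( y - 3 ) >= 16
stmt 3: y := z * 8  -- replace 1 occurrence(s) of y with (z * 8)
  => ( ( z * 8 ) - 3 ) >= 16
stmt 2: z := x - x  -- replace 1 occurrence(s) of z with (x - x)
  => ( ( ( x - x ) * 8 ) - 3 ) >= 16
stmt 1: x := 3 + z  -- replace 2 occurrence(s) of x with (3 + z)
  => ( ( ( ( 3 + z ) - ( 3 + z ) ) * 8 ) - 3 ) >= 16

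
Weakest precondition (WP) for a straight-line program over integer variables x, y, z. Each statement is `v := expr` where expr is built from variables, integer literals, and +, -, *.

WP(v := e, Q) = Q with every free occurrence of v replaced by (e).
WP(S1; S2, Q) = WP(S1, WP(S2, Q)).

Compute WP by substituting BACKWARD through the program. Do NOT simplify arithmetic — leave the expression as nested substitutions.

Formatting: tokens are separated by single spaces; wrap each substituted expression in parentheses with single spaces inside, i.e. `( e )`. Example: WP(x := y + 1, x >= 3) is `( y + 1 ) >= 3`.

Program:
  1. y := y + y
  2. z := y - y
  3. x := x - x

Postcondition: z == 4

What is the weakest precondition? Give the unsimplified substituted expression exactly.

post: z == 4
stmt 3: x := x - x  -- replace 0 occurrence(s) of x with (x - x)
  => z == 4
stmt 2: z := y - y  -- replace 1 occurrence(s) of z with (y - y)
  => ( y - y ) == 4
stmt 1: y := y + y  -- replace 2 occurrence(s) of y with (y + y)
  => ( ( y + y ) - ( y + y ) ) == 4

Answer: ( ( y + y ) - ( y + y ) ) == 4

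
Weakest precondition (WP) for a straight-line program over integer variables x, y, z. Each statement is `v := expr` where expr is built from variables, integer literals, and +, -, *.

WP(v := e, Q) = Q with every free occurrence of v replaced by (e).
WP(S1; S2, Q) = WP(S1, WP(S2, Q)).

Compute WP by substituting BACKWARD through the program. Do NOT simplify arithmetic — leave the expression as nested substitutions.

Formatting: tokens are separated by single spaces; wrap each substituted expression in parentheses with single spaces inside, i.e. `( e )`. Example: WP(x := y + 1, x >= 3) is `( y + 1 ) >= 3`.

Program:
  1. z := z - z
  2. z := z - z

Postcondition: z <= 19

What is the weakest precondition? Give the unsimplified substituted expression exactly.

post: z <= 19
stmt 2: z := z - z  -- replace 1 occurrence(s) of z with (z - z)
  => ( z - z ) <= 19
stmt 1: z := z - z  -- replace 2 occurrence(s) of z with (z - z)
  => ( ( z - z ) - ( z - z ) ) <= 19

Answer: ( ( z - z ) - ( z - z ) ) <= 19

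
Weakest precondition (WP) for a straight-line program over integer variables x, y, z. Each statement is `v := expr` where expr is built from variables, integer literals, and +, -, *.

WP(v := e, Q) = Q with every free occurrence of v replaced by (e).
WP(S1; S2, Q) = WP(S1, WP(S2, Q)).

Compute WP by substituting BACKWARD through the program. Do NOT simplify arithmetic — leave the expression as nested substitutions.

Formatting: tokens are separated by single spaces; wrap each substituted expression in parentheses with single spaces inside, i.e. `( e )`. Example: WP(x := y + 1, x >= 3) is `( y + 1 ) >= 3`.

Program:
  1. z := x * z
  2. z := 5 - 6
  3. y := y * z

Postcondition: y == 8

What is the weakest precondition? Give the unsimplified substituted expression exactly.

post: y == 8
stmt 3: y := y * z  -- replace 1 occurrence(s) of y with (y * z)
  => ( y * z ) == 8
stmt 2: z := 5 - 6  -- replace 1 occurrence(s) of z with (5 - 6)
  => ( y * ( 5 - 6 ) ) == 8
stmt 1: z := x * z  -- replace 0 occurrence(s) of z with (x * z)
  => ( y * ( 5 - 6 ) ) == 8

Answer: ( y * ( 5 - 6 ) ) == 8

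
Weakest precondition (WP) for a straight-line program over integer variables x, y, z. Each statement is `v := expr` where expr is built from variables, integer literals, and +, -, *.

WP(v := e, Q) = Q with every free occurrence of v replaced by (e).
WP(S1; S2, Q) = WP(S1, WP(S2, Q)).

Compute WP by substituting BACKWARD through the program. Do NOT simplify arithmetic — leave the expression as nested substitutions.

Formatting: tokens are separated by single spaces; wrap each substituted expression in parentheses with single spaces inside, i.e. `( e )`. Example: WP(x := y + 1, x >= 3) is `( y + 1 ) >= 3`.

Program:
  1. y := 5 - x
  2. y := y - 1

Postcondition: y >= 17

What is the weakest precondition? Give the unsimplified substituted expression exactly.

Answer: ( ( 5 - x ) - 1 ) >= 17

Derivation:
post: y >= 17
stmt 2: y := y - 1  -- replace 1 occurrence(s) of y with (y - 1)
  => ( y - 1 ) >= 17
stmt 1: y := 5 - x  -- replace 1 occurrence(s) of y with (5 - x)
  => ( ( 5 - x ) - 1 ) >= 17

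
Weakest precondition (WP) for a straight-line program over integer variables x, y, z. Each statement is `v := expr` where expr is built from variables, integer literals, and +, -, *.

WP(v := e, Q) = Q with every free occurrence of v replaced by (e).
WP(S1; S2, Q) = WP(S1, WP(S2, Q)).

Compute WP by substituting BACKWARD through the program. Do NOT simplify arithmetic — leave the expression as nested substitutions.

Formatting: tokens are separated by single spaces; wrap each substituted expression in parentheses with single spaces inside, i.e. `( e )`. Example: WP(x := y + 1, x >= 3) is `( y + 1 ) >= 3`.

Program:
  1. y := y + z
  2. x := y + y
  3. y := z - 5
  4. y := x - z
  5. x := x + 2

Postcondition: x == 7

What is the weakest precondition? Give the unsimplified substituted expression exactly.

post: x == 7
stmt 5: x := x + 2  -- replace 1 occurrence(s) of x with (x + 2)
  => ( x + 2 ) == 7
stmt 4: y := x - z  -- replace 0 occurrence(s) of y with (x - z)
  => ( x + 2 ) == 7
stmt 3: y := z - 5  -- replace 0 occurrence(s) of y with (z - 5)
  => ( x + 2 ) == 7
stmt 2: x := y + y  -- replace 1 occurrence(s) of x with (y + y)
  => ( ( y + y ) + 2 ) == 7
stmt 1: y := y + z  -- replace 2 occurrence(s) of y with (y + z)
  => ( ( ( y + z ) + ( y + z ) ) + 2 ) == 7

Answer: ( ( ( y + z ) + ( y + z ) ) + 2 ) == 7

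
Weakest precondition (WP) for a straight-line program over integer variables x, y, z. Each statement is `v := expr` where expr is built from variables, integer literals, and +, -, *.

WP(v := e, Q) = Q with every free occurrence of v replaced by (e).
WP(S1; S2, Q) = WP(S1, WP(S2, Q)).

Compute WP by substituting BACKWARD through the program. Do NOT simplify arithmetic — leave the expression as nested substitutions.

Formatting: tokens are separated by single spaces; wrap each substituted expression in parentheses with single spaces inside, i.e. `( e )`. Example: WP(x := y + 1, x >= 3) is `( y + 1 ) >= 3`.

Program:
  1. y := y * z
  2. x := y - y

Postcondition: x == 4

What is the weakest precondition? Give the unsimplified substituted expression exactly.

post: x == 4
stmt 2: x := y - y  -- replace 1 occurrence(s) of x with (y - y)
  => ( y - y ) == 4
stmt 1: y := y * z  -- replace 2 occurrence(s) of y with (y * z)
  => ( ( y * z ) - ( y * z ) ) == 4

Answer: ( ( y * z ) - ( y * z ) ) == 4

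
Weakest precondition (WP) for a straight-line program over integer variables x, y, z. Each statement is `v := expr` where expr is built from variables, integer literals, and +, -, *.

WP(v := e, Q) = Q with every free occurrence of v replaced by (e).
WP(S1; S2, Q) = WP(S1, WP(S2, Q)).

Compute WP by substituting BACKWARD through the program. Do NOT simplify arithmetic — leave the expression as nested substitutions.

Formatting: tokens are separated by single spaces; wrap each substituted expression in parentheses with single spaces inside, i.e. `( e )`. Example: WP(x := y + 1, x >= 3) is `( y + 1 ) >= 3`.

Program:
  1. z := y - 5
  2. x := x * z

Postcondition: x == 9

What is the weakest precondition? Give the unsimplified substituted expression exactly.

Answer: ( x * ( y - 5 ) ) == 9

Derivation:
post: x == 9
stmt 2: x := x * z  -- replace 1 occurrence(s) of x with (x * z)
  => ( x * z ) == 9
stmt 1: z := y - 5  -- replace 1 occurrence(s) of z with (y - 5)
  => ( x * ( y - 5 ) ) == 9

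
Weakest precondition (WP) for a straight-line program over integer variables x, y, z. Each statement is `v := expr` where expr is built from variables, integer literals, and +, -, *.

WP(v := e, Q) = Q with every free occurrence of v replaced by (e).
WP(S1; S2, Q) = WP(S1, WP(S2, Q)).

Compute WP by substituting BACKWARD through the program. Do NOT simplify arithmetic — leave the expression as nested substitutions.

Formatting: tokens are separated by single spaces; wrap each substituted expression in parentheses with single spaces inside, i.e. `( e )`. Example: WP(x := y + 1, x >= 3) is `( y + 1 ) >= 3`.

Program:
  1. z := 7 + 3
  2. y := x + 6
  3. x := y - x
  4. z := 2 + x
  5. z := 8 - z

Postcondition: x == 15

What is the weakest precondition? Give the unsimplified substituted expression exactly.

Answer: ( ( x + 6 ) - x ) == 15

Derivation:
post: x == 15
stmt 5: z := 8 - z  -- replace 0 occurrence(s) of z with (8 - z)
  => x == 15
stmt 4: z := 2 + x  -- replace 0 occurrence(s) of z with (2 + x)
  => x == 15
stmt 3: x := y - x  -- replace 1 occurrence(s) of x with (y - x)
  => ( y - x ) == 15
stmt 2: y := x + 6  -- replace 1 occurrence(s) of y with (x + 6)
  => ( ( x + 6 ) - x ) == 15
stmt 1: z := 7 + 3  -- replace 0 occurrence(s) of z with (7 + 3)
  => ( ( x + 6 ) - x ) == 15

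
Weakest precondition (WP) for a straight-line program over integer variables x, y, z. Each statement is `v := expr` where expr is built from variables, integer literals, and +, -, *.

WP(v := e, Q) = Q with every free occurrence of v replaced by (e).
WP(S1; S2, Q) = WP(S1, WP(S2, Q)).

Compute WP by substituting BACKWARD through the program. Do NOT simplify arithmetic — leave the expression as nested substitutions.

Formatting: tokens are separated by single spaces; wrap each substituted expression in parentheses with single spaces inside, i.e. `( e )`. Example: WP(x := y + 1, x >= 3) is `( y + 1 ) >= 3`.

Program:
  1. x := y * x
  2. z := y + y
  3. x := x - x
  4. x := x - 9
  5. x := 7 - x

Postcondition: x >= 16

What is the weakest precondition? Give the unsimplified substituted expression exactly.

Answer: ( 7 - ( ( ( y * x ) - ( y * x ) ) - 9 ) ) >= 16

Derivation:
post: x >= 16
stmt 5: x := 7 - x  -- replace 1 occurrence(s) of x with (7 - x)
  => ( 7 - x ) >= 16
stmt 4: x := x - 9  -- replace 1 occurrence(s) of x with (x - 9)
  => ( 7 - ( x - 9 ) ) >= 16
stmt 3: x := x - x  -- replace 1 occurrence(s) of x with (x - x)
  => ( 7 - ( ( x - x ) - 9 ) ) >= 16
stmt 2: z := y + y  -- replace 0 occurrence(s) of z with (y + y)
  => ( 7 - ( ( x - x ) - 9 ) ) >= 16
stmt 1: x := y * x  -- replace 2 occurrence(s) of x with (y * x)
  => ( 7 - ( ( ( y * x ) - ( y * x ) ) - 9 ) ) >= 16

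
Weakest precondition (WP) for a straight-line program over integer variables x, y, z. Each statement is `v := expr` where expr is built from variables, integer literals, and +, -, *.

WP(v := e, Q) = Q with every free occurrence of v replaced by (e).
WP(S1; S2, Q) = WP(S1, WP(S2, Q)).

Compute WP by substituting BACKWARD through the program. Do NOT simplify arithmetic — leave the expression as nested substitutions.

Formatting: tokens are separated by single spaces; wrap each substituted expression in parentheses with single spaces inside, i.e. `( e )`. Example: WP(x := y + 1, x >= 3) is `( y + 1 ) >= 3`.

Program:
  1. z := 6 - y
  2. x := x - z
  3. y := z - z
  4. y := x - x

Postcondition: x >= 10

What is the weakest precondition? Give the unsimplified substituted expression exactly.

post: x >= 10
stmt 4: y := x - x  -- replace 0 occurrence(s) of y with (x - x)
  => x >= 10
stmt 3: y := z - z  -- replace 0 occurrence(s) of y with (z - z)
  => x >= 10
stmt 2: x := x - z  -- replace 1 occurrence(s) of x with (x - z)
  => ( x - z ) >= 10
stmt 1: z := 6 - y  -- replace 1 occurrence(s) of z with (6 - y)
  => ( x - ( 6 - y ) ) >= 10

Answer: ( x - ( 6 - y ) ) >= 10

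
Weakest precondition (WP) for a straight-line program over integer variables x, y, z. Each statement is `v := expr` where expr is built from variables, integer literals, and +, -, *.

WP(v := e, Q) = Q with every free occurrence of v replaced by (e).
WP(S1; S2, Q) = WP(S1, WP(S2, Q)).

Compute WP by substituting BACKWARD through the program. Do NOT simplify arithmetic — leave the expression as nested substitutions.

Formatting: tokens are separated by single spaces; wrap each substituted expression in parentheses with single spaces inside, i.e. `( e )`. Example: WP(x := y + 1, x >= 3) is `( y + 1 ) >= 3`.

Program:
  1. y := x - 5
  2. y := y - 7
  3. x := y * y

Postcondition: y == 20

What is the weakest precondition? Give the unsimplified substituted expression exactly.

Answer: ( ( x - 5 ) - 7 ) == 20

Derivation:
post: y == 20
stmt 3: x := y * y  -- replace 0 occurrence(s) of x with (y * y)
  => y == 20
stmt 2: y := y - 7  -- replace 1 occurrence(s) of y with (y - 7)
  => ( y - 7 ) == 20
stmt 1: y := x - 5  -- replace 1 occurrence(s) of y with (x - 5)
  => ( ( x - 5 ) - 7 ) == 20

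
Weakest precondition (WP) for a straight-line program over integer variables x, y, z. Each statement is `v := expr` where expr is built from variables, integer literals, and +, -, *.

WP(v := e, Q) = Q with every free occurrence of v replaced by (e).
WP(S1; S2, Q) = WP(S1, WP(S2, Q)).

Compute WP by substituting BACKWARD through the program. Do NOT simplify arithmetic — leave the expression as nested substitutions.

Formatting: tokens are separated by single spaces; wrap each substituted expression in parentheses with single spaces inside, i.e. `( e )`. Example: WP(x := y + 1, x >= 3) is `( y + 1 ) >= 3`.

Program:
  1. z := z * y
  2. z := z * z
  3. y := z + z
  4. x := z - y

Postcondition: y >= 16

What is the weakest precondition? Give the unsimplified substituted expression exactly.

post: y >= 16
stmt 4: x := z - y  -- replace 0 occurrence(s) of x with (z - y)
  => y >= 16
stmt 3: y := z + z  -- replace 1 occurrence(s) of y with (z + z)
  => ( z + z ) >= 16
stmt 2: z := z * z  -- replace 2 occurrence(s) of z with (z * z)
  => ( ( z * z ) + ( z * z ) ) >= 16
stmt 1: z := z * y  -- replace 4 occurrence(s) of z with (z * y)
  => ( ( ( z * y ) * ( z * y ) ) + ( ( z * y ) * ( z * y ) ) ) >= 16

Answer: ( ( ( z * y ) * ( z * y ) ) + ( ( z * y ) * ( z * y ) ) ) >= 16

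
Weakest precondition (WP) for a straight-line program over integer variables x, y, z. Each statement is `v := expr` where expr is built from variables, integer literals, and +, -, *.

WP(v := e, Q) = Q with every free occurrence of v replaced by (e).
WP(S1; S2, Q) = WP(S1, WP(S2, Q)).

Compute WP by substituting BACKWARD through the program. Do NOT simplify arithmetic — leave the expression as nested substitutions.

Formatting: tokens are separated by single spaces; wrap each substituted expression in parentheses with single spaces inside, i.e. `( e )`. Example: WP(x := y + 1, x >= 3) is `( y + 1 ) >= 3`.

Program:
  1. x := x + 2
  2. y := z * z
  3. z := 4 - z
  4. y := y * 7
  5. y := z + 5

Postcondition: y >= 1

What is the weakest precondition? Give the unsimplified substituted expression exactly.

post: y >= 1
stmt 5: y := z + 5  -- replace 1 occurrence(s) of y with (z + 5)
  => ( z + 5 ) >= 1
stmt 4: y := y * 7  -- replace 0 occurrence(s) of y with (y * 7)
  => ( z + 5 ) >= 1
stmt 3: z := 4 - z  -- replace 1 occurrence(s) of z with (4 - z)
  => ( ( 4 - z ) + 5 ) >= 1
stmt 2: y := z * z  -- replace 0 occurrence(s) of y with (z * z)
  => ( ( 4 - z ) + 5 ) >= 1
stmt 1: x := x + 2  -- replace 0 occurrence(s) of x with (x + 2)
  => ( ( 4 - z ) + 5 ) >= 1

Answer: ( ( 4 - z ) + 5 ) >= 1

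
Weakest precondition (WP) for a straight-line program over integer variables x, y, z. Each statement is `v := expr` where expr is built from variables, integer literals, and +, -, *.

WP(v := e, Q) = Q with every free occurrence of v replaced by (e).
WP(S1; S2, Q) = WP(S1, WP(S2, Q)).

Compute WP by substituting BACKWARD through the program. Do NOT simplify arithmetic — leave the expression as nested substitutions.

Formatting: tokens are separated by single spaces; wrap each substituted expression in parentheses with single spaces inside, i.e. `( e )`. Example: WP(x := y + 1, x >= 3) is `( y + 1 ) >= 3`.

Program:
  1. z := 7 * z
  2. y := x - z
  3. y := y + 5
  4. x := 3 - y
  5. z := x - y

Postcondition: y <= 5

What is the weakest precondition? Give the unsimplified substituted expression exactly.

post: y <= 5
stmt 5: z := x - y  -- replace 0 occurrence(s) of z with (x - y)
  => y <= 5
stmt 4: x := 3 - y  -- replace 0 occurrence(s) of x with (3 - y)
  => y <= 5
stmt 3: y := y + 5  -- replace 1 occurrence(s) of y with (y + 5)
  => ( y + 5 ) <= 5
stmt 2: y := x - z  -- replace 1 occurrence(s) of y with (x - z)
  => ( ( x - z ) + 5 ) <= 5
stmt 1: z := 7 * z  -- replace 1 occurrence(s) of z with (7 * z)
  => ( ( x - ( 7 * z ) ) + 5 ) <= 5

Answer: ( ( x - ( 7 * z ) ) + 5 ) <= 5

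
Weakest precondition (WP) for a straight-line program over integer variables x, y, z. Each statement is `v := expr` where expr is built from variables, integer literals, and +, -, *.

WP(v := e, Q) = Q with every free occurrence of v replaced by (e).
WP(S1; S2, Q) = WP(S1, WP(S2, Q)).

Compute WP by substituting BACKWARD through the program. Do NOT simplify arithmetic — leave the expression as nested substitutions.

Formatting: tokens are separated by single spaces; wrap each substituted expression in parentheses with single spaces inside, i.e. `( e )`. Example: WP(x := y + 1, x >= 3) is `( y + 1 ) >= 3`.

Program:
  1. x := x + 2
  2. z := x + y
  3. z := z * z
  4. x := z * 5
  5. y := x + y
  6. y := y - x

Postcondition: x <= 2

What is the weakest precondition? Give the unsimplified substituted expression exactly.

post: x <= 2
stmt 6: y := y - x  -- replace 0 occurrence(s) of y with (y - x)
  => x <= 2
stmt 5: y := x + y  -- replace 0 occurrence(s) of y with (x + y)
  => x <= 2
stmt 4: x := z * 5  -- replace 1 occurrence(s) of x with (z * 5)
  => ( z * 5 ) <= 2
stmt 3: z := z * z  -- replace 1 occurrence(s) of z with (z * z)
  => ( ( z * z ) * 5 ) <= 2
stmt 2: z := x + y  -- replace 2 occurrence(s) of z with (x + y)
  => ( ( ( x + y ) * ( x + y ) ) * 5 ) <= 2
stmt 1: x := x + 2  -- replace 2 occurrence(s) of x with (x + 2)
  => ( ( ( ( x + 2 ) + y ) * ( ( x + 2 ) + y ) ) * 5 ) <= 2

Answer: ( ( ( ( x + 2 ) + y ) * ( ( x + 2 ) + y ) ) * 5 ) <= 2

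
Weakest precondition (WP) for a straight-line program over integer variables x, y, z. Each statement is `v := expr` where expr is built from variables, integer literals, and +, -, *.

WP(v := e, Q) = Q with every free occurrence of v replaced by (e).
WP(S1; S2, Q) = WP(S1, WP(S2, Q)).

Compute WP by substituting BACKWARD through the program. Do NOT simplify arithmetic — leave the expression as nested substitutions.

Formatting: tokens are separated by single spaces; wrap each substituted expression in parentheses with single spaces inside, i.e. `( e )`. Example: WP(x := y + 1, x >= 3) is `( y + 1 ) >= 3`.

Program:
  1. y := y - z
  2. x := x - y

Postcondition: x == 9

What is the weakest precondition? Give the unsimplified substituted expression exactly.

Answer: ( x - ( y - z ) ) == 9

Derivation:
post: x == 9
stmt 2: x := x - y  -- replace 1 occurrence(s) of x with (x - y)
  => ( x - y ) == 9
stmt 1: y := y - z  -- replace 1 occurrence(s) of y with (y - z)
  => ( x - ( y - z ) ) == 9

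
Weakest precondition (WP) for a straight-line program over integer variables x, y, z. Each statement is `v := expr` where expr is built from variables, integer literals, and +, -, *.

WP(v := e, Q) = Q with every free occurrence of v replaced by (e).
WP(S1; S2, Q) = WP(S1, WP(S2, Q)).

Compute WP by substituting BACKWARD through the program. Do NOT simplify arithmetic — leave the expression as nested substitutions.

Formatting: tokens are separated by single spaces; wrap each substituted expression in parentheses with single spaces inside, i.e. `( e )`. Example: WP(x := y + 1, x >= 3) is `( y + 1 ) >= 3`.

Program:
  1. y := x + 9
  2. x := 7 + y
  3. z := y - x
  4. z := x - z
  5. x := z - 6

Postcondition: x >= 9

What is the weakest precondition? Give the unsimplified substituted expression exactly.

post: x >= 9
stmt 5: x := z - 6  -- replace 1 occurrence(s) of x with (z - 6)
  => ( z - 6 ) >= 9
stmt 4: z := x - z  -- replace 1 occurrence(s) of z with (x - z)
  => ( ( x - z ) - 6 ) >= 9
stmt 3: z := y - x  -- replace 1 occurrence(s) of z with (y - x)
  => ( ( x - ( y - x ) ) - 6 ) >= 9
stmt 2: x := 7 + y  -- replace 2 occurrence(s) of x with (7 + y)
  => ( ( ( 7 + y ) - ( y - ( 7 + y ) ) ) - 6 ) >= 9
stmt 1: y := x + 9  -- replace 3 occurrence(s) of y with (x + 9)
  => ( ( ( 7 + ( x + 9 ) ) - ( ( x + 9 ) - ( 7 + ( x + 9 ) ) ) ) - 6 ) >= 9

Answer: ( ( ( 7 + ( x + 9 ) ) - ( ( x + 9 ) - ( 7 + ( x + 9 ) ) ) ) - 6 ) >= 9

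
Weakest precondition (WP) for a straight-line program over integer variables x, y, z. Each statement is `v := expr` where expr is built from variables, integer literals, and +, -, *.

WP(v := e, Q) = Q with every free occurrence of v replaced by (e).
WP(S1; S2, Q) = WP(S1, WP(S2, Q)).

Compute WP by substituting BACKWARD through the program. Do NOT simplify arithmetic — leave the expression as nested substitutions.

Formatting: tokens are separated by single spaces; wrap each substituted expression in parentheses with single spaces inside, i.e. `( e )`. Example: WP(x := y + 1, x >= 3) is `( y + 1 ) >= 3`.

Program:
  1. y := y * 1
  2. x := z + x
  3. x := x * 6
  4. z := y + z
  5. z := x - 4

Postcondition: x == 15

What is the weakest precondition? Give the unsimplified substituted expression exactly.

Answer: ( ( z + x ) * 6 ) == 15

Derivation:
post: x == 15
stmt 5: z := x - 4  -- replace 0 occurrence(s) of z with (x - 4)
  => x == 15
stmt 4: z := y + z  -- replace 0 occurrence(s) of z with (y + z)
  => x == 15
stmt 3: x := x * 6  -- replace 1 occurrence(s) of x with (x * 6)
  => ( x * 6 ) == 15
stmt 2: x := z + x  -- replace 1 occurrence(s) of x with (z + x)
  => ( ( z + x ) * 6 ) == 15
stmt 1: y := y * 1  -- replace 0 occurrence(s) of y with (y * 1)
  => ( ( z + x ) * 6 ) == 15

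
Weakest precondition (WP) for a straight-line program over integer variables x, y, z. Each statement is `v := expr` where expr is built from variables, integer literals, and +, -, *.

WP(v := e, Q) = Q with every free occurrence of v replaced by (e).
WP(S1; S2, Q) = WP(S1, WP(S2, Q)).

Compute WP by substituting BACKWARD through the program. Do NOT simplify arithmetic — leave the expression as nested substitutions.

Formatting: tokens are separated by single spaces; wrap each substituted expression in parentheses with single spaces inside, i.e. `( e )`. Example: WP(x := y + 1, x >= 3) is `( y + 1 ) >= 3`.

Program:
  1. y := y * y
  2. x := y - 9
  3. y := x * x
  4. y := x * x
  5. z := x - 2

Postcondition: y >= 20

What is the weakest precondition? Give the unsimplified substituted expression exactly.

Answer: ( ( ( y * y ) - 9 ) * ( ( y * y ) - 9 ) ) >= 20

Derivation:
post: y >= 20
stmt 5: z := x - 2  -- replace 0 occurrence(s) of z with (x - 2)
  => y >= 20
stmt 4: y := x * x  -- replace 1 occurrence(s) of y with (x * x)
  => ( x * x ) >= 20
stmt 3: y := x * x  -- replace 0 occurrence(s) of y with (x * x)
  => ( x * x ) >= 20
stmt 2: x := y - 9  -- replace 2 occurrence(s) of x with (y - 9)
  => ( ( y - 9 ) * ( y - 9 ) ) >= 20
stmt 1: y := y * y  -- replace 2 occurrence(s) of y with (y * y)
  => ( ( ( y * y ) - 9 ) * ( ( y * y ) - 9 ) ) >= 20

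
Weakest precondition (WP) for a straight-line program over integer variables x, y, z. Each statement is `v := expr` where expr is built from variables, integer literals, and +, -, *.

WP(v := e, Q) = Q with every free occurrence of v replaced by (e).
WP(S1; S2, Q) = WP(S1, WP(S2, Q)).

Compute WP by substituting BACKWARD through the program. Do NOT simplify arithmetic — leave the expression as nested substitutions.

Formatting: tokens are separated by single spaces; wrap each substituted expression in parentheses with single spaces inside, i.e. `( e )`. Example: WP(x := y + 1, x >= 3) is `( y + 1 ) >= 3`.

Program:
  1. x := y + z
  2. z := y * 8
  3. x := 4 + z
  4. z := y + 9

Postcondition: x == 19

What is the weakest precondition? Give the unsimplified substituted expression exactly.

post: x == 19
stmt 4: z := y + 9  -- replace 0 occurrence(s) of z with (y + 9)
  => x == 19
stmt 3: x := 4 + z  -- replace 1 occurrence(s) of x with (4 + z)
  => ( 4 + z ) == 19
stmt 2: z := y * 8  -- replace 1 occurrence(s) of z with (y * 8)
  => ( 4 + ( y * 8 ) ) == 19
stmt 1: x := y + z  -- replace 0 occurrence(s) of x with (y + z)
  => ( 4 + ( y * 8 ) ) == 19

Answer: ( 4 + ( y * 8 ) ) == 19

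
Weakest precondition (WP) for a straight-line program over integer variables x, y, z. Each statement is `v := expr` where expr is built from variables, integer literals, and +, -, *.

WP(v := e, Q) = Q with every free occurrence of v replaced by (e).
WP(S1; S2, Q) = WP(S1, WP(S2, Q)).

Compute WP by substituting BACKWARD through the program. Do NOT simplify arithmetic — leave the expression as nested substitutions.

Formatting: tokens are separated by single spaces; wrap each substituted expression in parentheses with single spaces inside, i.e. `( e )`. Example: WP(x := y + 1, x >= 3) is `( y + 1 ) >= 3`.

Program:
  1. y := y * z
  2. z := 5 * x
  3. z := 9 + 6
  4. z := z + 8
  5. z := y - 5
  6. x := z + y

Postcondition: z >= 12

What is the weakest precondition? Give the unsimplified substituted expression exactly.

post: z >= 12
stmt 6: x := z + y  -- replace 0 occurrence(s) of x with (z + y)
  => z >= 12
stmt 5: z := y - 5  -- replace 1 occurrence(s) of z with (y - 5)
  => ( y - 5 ) >= 12
stmt 4: z := z + 8  -- replace 0 occurrence(s) of z with (z + 8)
  => ( y - 5 ) >= 12
stmt 3: z := 9 + 6  -- replace 0 occurrence(s) of z with (9 + 6)
  => ( y - 5 ) >= 12
stmt 2: z := 5 * x  -- replace 0 occurrence(s) of z with (5 * x)
  => ( y - 5 ) >= 12
stmt 1: y := y * z  -- replace 1 occurrence(s) of y with (y * z)
  => ( ( y * z ) - 5 ) >= 12

Answer: ( ( y * z ) - 5 ) >= 12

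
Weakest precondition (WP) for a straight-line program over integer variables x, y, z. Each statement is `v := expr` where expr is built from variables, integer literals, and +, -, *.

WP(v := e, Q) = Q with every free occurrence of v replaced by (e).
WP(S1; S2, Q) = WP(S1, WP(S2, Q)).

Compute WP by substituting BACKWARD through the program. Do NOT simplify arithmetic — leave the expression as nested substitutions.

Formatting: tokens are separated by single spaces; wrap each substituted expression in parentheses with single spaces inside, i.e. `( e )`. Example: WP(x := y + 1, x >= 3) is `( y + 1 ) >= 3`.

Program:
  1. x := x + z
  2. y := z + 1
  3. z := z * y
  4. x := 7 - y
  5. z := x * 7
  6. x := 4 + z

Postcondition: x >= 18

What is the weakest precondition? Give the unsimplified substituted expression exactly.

Answer: ( 4 + ( ( 7 - ( z + 1 ) ) * 7 ) ) >= 18

Derivation:
post: x >= 18
stmt 6: x := 4 + z  -- replace 1 occurrence(s) of x with (4 + z)
  => ( 4 + z ) >= 18
stmt 5: z := x * 7  -- replace 1 occurrence(s) of z with (x * 7)
  => ( 4 + ( x * 7 ) ) >= 18
stmt 4: x := 7 - y  -- replace 1 occurrence(s) of x with (7 - y)
  => ( 4 + ( ( 7 - y ) * 7 ) ) >= 18
stmt 3: z := z * y  -- replace 0 occurrence(s) of z with (z * y)
  => ( 4 + ( ( 7 - y ) * 7 ) ) >= 18
stmt 2: y := z + 1  -- replace 1 occurrence(s) of y with (z + 1)
  => ( 4 + ( ( 7 - ( z + 1 ) ) * 7 ) ) >= 18
stmt 1: x := x + z  -- replace 0 occurrence(s) of x with (x + z)
  => ( 4 + ( ( 7 - ( z + 1 ) ) * 7 ) ) >= 18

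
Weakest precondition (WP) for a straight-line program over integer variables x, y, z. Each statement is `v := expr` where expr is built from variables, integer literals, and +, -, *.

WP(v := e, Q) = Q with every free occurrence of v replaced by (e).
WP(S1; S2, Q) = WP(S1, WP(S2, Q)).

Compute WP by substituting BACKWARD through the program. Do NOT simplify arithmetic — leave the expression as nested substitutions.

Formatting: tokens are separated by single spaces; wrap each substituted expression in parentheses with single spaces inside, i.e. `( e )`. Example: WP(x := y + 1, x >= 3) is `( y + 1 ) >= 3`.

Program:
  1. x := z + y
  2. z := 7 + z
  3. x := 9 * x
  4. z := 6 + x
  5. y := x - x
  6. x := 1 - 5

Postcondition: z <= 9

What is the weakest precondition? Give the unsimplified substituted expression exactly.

Answer: ( 6 + ( 9 * ( z + y ) ) ) <= 9

Derivation:
post: z <= 9
stmt 6: x := 1 - 5  -- replace 0 occurrence(s) of x with (1 - 5)
  => z <= 9
stmt 5: y := x - x  -- replace 0 occurrence(s) of y with (x - x)
  => z <= 9
stmt 4: z := 6 + x  -- replace 1 occurrence(s) of z with (6 + x)
  => ( 6 + x ) <= 9
stmt 3: x := 9 * x  -- replace 1 occurrence(s) of x with (9 * x)
  => ( 6 + ( 9 * x ) ) <= 9
stmt 2: z := 7 + z  -- replace 0 occurrence(s) of z with (7 + z)
  => ( 6 + ( 9 * x ) ) <= 9
stmt 1: x := z + y  -- replace 1 occurrence(s) of x with (z + y)
  => ( 6 + ( 9 * ( z + y ) ) ) <= 9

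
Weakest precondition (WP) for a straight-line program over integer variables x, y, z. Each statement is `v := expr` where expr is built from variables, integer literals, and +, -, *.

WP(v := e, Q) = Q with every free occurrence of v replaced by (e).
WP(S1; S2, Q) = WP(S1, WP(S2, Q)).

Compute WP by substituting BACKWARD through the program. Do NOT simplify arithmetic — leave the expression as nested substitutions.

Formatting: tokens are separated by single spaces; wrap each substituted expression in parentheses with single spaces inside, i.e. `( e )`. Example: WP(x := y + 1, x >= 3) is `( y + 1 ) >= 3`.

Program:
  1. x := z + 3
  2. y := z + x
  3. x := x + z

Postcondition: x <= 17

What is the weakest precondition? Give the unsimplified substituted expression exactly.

Answer: ( ( z + 3 ) + z ) <= 17

Derivation:
post: x <= 17
stmt 3: x := x + z  -- replace 1 occurrence(s) of x with (x + z)
  => ( x + z ) <= 17
stmt 2: y := z + x  -- replace 0 occurrence(s) of y with (z + x)
  => ( x + z ) <= 17
stmt 1: x := z + 3  -- replace 1 occurrence(s) of x with (z + 3)
  => ( ( z + 3 ) + z ) <= 17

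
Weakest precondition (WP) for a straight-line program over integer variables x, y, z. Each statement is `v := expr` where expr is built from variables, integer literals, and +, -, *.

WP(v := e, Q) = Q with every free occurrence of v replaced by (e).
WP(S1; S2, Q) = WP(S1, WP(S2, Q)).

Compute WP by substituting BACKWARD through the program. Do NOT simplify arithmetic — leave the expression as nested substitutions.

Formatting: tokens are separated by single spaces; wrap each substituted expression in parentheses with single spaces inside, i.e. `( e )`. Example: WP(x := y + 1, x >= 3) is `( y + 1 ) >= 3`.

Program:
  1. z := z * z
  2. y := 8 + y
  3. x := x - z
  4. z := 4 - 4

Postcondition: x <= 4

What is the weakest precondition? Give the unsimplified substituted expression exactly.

Answer: ( x - ( z * z ) ) <= 4

Derivation:
post: x <= 4
stmt 4: z := 4 - 4  -- replace 0 occurrence(s) of z with (4 - 4)
  => x <= 4
stmt 3: x := x - z  -- replace 1 occurrence(s) of x with (x - z)
  => ( x - z ) <= 4
stmt 2: y := 8 + y  -- replace 0 occurrence(s) of y with (8 + y)
  => ( x - z ) <= 4
stmt 1: z := z * z  -- replace 1 occurrence(s) of z with (z * z)
  => ( x - ( z * z ) ) <= 4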